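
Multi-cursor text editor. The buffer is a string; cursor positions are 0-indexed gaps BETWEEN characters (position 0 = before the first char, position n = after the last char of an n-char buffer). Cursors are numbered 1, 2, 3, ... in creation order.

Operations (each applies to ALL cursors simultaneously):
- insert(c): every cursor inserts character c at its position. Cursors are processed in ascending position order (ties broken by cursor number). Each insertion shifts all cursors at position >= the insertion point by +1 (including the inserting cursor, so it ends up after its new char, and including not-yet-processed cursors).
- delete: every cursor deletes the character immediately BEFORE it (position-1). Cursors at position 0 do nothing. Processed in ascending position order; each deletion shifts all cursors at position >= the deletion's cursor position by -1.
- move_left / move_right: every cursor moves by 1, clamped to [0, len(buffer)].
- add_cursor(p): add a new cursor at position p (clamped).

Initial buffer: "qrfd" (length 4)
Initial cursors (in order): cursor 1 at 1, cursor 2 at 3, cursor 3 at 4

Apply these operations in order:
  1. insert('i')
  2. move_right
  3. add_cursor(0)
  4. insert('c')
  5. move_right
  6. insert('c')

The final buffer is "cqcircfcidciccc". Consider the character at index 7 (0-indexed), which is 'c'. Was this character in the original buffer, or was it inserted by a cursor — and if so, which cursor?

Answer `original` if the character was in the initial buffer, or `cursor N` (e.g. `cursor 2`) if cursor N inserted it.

After op 1 (insert('i')): buffer="qirfidi" (len 7), cursors c1@2 c2@5 c3@7, authorship .1..2.3
After op 2 (move_right): buffer="qirfidi" (len 7), cursors c1@3 c2@6 c3@7, authorship .1..2.3
After op 3 (add_cursor(0)): buffer="qirfidi" (len 7), cursors c4@0 c1@3 c2@6 c3@7, authorship .1..2.3
After op 4 (insert('c')): buffer="cqircfidcic" (len 11), cursors c4@1 c1@5 c2@9 c3@11, authorship 4.1.1.2.233
After op 5 (move_right): buffer="cqircfidcic" (len 11), cursors c4@2 c1@6 c2@10 c3@11, authorship 4.1.1.2.233
After op 6 (insert('c')): buffer="cqcircfcidciccc" (len 15), cursors c4@3 c1@8 c2@13 c3@15, authorship 4.41.1.12.23233
Authorship (.=original, N=cursor N): 4 . 4 1 . 1 . 1 2 . 2 3 2 3 3
Index 7: author = 1

Answer: cursor 1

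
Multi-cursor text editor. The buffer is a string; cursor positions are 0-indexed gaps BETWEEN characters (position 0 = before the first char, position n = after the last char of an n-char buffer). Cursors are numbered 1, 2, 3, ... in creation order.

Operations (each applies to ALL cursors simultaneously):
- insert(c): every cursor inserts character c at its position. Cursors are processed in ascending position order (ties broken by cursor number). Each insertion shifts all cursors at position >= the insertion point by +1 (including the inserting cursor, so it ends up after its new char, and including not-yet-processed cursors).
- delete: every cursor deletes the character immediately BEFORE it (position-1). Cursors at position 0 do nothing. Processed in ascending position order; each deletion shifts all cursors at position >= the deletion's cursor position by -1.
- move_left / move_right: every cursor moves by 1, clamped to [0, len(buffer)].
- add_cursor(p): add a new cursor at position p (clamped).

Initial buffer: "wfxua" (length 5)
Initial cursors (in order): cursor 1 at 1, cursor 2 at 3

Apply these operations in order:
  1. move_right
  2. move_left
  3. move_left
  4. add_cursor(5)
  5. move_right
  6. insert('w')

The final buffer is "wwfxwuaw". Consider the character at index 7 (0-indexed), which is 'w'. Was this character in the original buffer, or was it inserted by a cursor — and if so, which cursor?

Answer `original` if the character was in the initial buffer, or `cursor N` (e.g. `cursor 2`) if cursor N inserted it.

After op 1 (move_right): buffer="wfxua" (len 5), cursors c1@2 c2@4, authorship .....
After op 2 (move_left): buffer="wfxua" (len 5), cursors c1@1 c2@3, authorship .....
After op 3 (move_left): buffer="wfxua" (len 5), cursors c1@0 c2@2, authorship .....
After op 4 (add_cursor(5)): buffer="wfxua" (len 5), cursors c1@0 c2@2 c3@5, authorship .....
After op 5 (move_right): buffer="wfxua" (len 5), cursors c1@1 c2@3 c3@5, authorship .....
After op 6 (insert('w')): buffer="wwfxwuaw" (len 8), cursors c1@2 c2@5 c3@8, authorship .1..2..3
Authorship (.=original, N=cursor N): . 1 . . 2 . . 3
Index 7: author = 3

Answer: cursor 3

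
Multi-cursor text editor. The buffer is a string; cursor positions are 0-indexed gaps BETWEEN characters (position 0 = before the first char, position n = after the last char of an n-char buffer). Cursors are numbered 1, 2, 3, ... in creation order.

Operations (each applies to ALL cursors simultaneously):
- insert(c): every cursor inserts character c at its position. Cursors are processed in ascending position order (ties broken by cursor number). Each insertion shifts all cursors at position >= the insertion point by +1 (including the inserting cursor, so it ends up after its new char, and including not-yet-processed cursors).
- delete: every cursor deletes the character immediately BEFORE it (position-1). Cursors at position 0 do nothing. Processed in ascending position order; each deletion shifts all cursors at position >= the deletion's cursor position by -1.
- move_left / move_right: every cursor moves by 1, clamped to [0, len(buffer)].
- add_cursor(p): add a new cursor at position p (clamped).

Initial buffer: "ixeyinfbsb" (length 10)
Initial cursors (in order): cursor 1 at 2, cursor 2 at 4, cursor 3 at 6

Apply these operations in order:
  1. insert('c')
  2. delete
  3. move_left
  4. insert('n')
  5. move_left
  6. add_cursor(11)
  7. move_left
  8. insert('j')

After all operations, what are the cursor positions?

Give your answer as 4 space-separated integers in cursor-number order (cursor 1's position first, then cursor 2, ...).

After op 1 (insert('c')): buffer="ixceycincfbsb" (len 13), cursors c1@3 c2@6 c3@9, authorship ..1..2..3....
After op 2 (delete): buffer="ixeyinfbsb" (len 10), cursors c1@2 c2@4 c3@6, authorship ..........
After op 3 (move_left): buffer="ixeyinfbsb" (len 10), cursors c1@1 c2@3 c3@5, authorship ..........
After op 4 (insert('n')): buffer="inxenyinnfbsb" (len 13), cursors c1@2 c2@5 c3@8, authorship .1..2..3.....
After op 5 (move_left): buffer="inxenyinnfbsb" (len 13), cursors c1@1 c2@4 c3@7, authorship .1..2..3.....
After op 6 (add_cursor(11)): buffer="inxenyinnfbsb" (len 13), cursors c1@1 c2@4 c3@7 c4@11, authorship .1..2..3.....
After op 7 (move_left): buffer="inxenyinnfbsb" (len 13), cursors c1@0 c2@3 c3@6 c4@10, authorship .1..2..3.....
After op 8 (insert('j')): buffer="jinxjenyjinnfjbsb" (len 17), cursors c1@1 c2@5 c3@9 c4@14, authorship 1.1.2.2.3.3..4...

Answer: 1 5 9 14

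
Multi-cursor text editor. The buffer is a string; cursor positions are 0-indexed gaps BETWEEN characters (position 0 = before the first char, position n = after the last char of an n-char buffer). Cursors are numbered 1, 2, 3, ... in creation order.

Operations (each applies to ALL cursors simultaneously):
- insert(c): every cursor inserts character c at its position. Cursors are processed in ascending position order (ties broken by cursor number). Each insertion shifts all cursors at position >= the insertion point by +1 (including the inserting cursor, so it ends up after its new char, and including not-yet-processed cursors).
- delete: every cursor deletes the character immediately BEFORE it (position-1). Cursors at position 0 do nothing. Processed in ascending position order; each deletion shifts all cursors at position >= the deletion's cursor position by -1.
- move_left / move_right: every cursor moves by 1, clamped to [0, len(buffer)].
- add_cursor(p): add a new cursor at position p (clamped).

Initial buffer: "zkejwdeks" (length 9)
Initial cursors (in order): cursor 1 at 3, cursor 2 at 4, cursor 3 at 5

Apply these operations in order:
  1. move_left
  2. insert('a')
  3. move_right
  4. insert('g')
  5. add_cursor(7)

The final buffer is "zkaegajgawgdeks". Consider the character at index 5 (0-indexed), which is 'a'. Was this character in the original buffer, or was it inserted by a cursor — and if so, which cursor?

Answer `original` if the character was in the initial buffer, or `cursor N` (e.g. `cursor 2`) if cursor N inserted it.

After op 1 (move_left): buffer="zkejwdeks" (len 9), cursors c1@2 c2@3 c3@4, authorship .........
After op 2 (insert('a')): buffer="zkaeajawdeks" (len 12), cursors c1@3 c2@5 c3@7, authorship ..1.2.3.....
After op 3 (move_right): buffer="zkaeajawdeks" (len 12), cursors c1@4 c2@6 c3@8, authorship ..1.2.3.....
After op 4 (insert('g')): buffer="zkaegajgawgdeks" (len 15), cursors c1@5 c2@8 c3@11, authorship ..1.12.23.3....
After op 5 (add_cursor(7)): buffer="zkaegajgawgdeks" (len 15), cursors c1@5 c4@7 c2@8 c3@11, authorship ..1.12.23.3....
Authorship (.=original, N=cursor N): . . 1 . 1 2 . 2 3 . 3 . . . .
Index 5: author = 2

Answer: cursor 2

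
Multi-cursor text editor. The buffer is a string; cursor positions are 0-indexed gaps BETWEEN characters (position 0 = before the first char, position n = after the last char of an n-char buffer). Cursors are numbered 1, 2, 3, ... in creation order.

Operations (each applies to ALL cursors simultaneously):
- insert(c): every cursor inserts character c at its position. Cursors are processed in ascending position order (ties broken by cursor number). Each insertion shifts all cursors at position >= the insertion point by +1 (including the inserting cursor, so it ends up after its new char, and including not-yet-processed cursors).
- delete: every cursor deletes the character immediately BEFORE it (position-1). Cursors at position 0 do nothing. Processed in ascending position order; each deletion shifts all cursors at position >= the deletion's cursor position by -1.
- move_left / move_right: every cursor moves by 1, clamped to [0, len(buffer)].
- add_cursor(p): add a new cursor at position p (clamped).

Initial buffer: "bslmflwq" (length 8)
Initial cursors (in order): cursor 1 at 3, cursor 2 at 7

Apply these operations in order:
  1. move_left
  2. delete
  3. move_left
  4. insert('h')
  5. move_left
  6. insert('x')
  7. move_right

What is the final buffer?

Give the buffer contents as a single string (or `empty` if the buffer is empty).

Answer: xhblmxhfwq

Derivation:
After op 1 (move_left): buffer="bslmflwq" (len 8), cursors c1@2 c2@6, authorship ........
After op 2 (delete): buffer="blmfwq" (len 6), cursors c1@1 c2@4, authorship ......
After op 3 (move_left): buffer="blmfwq" (len 6), cursors c1@0 c2@3, authorship ......
After op 4 (insert('h')): buffer="hblmhfwq" (len 8), cursors c1@1 c2@5, authorship 1...2...
After op 5 (move_left): buffer="hblmhfwq" (len 8), cursors c1@0 c2@4, authorship 1...2...
After op 6 (insert('x')): buffer="xhblmxhfwq" (len 10), cursors c1@1 c2@6, authorship 11...22...
After op 7 (move_right): buffer="xhblmxhfwq" (len 10), cursors c1@2 c2@7, authorship 11...22...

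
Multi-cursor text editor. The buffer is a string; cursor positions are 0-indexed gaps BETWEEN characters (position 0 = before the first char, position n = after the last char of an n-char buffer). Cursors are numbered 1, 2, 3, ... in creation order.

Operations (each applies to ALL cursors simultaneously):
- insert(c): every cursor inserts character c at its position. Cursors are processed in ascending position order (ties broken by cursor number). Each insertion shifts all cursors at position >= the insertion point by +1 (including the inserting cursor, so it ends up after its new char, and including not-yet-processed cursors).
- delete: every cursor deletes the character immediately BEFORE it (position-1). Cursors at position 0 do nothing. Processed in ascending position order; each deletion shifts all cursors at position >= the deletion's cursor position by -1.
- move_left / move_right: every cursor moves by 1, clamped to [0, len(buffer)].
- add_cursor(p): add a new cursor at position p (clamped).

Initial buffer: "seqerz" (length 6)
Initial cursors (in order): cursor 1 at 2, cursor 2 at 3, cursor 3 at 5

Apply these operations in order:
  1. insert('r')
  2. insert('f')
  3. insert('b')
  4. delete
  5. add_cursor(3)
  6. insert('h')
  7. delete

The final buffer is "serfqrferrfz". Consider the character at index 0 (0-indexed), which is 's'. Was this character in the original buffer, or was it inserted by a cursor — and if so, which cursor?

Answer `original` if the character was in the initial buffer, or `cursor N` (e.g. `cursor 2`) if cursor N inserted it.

After op 1 (insert('r')): buffer="serqrerrz" (len 9), cursors c1@3 c2@5 c3@8, authorship ..1.2..3.
After op 2 (insert('f')): buffer="serfqrferrfz" (len 12), cursors c1@4 c2@7 c3@11, authorship ..11.22..33.
After op 3 (insert('b')): buffer="serfbqrfberrfbz" (len 15), cursors c1@5 c2@9 c3@14, authorship ..111.222..333.
After op 4 (delete): buffer="serfqrferrfz" (len 12), cursors c1@4 c2@7 c3@11, authorship ..11.22..33.
After op 5 (add_cursor(3)): buffer="serfqrferrfz" (len 12), cursors c4@3 c1@4 c2@7 c3@11, authorship ..11.22..33.
After op 6 (insert('h')): buffer="serhfhqrfherrfhz" (len 16), cursors c4@4 c1@6 c2@10 c3@15, authorship ..1411.222..333.
After op 7 (delete): buffer="serfqrferrfz" (len 12), cursors c4@3 c1@4 c2@7 c3@11, authorship ..11.22..33.
Authorship (.=original, N=cursor N): . . 1 1 . 2 2 . . 3 3 .
Index 0: author = original

Answer: original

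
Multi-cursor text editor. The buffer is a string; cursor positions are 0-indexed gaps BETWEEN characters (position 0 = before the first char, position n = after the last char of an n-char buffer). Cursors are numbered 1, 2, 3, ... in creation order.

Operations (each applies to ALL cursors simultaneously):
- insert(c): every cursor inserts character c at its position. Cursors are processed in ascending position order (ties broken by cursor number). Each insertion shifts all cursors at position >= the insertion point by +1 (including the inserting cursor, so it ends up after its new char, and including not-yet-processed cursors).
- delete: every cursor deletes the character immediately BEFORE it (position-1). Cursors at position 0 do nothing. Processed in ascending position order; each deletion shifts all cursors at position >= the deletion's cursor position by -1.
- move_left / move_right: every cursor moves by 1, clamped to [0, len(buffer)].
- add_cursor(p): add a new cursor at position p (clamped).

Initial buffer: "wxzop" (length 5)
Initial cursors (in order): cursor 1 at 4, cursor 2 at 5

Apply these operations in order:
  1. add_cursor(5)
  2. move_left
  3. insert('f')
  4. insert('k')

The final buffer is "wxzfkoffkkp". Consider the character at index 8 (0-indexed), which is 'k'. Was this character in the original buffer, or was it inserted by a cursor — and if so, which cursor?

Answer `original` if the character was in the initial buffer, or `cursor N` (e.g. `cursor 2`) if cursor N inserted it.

Answer: cursor 2

Derivation:
After op 1 (add_cursor(5)): buffer="wxzop" (len 5), cursors c1@4 c2@5 c3@5, authorship .....
After op 2 (move_left): buffer="wxzop" (len 5), cursors c1@3 c2@4 c3@4, authorship .....
After op 3 (insert('f')): buffer="wxzfoffp" (len 8), cursors c1@4 c2@7 c3@7, authorship ...1.23.
After op 4 (insert('k')): buffer="wxzfkoffkkp" (len 11), cursors c1@5 c2@10 c3@10, authorship ...11.2323.
Authorship (.=original, N=cursor N): . . . 1 1 . 2 3 2 3 .
Index 8: author = 2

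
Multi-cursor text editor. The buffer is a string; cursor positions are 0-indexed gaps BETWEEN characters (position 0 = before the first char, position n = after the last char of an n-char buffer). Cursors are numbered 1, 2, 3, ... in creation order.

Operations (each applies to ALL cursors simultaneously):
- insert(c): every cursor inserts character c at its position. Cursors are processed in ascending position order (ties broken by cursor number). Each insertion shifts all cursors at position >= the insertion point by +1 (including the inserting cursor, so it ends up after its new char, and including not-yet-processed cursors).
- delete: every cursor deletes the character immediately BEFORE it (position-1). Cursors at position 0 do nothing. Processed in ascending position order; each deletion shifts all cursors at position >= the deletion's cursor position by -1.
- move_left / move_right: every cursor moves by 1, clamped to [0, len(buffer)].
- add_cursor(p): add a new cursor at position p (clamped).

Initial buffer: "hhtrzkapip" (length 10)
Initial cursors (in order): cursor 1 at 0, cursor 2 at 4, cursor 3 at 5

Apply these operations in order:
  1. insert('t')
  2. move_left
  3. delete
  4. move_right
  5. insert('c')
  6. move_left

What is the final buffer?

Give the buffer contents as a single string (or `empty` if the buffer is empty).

After op 1 (insert('t')): buffer="thhtrtztkapip" (len 13), cursors c1@1 c2@6 c3@8, authorship 1....2.3.....
After op 2 (move_left): buffer="thhtrtztkapip" (len 13), cursors c1@0 c2@5 c3@7, authorship 1....2.3.....
After op 3 (delete): buffer="thhtttkapip" (len 11), cursors c1@0 c2@4 c3@5, authorship 1...23.....
After op 4 (move_right): buffer="thhtttkapip" (len 11), cursors c1@1 c2@5 c3@6, authorship 1...23.....
After op 5 (insert('c')): buffer="tchhttctckapip" (len 14), cursors c1@2 c2@7 c3@9, authorship 11...2233.....
After op 6 (move_left): buffer="tchhttctckapip" (len 14), cursors c1@1 c2@6 c3@8, authorship 11...2233.....

Answer: tchhttctckapip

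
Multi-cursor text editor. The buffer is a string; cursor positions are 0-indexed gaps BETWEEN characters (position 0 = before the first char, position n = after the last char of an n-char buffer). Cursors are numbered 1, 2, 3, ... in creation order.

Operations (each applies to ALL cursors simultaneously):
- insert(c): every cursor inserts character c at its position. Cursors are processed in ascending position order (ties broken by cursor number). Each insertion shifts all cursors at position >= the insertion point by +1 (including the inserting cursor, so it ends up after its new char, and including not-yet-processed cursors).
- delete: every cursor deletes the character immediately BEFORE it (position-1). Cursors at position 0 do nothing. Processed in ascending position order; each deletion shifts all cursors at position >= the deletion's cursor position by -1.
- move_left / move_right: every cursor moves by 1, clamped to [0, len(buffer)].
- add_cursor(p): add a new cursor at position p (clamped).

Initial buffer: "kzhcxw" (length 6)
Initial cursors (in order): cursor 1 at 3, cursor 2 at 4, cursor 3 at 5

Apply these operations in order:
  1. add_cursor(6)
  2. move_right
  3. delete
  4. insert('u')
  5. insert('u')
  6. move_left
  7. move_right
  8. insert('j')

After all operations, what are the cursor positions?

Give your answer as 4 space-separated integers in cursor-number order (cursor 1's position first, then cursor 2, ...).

After op 1 (add_cursor(6)): buffer="kzhcxw" (len 6), cursors c1@3 c2@4 c3@5 c4@6, authorship ......
After op 2 (move_right): buffer="kzhcxw" (len 6), cursors c1@4 c2@5 c3@6 c4@6, authorship ......
After op 3 (delete): buffer="kz" (len 2), cursors c1@2 c2@2 c3@2 c4@2, authorship ..
After op 4 (insert('u')): buffer="kzuuuu" (len 6), cursors c1@6 c2@6 c3@6 c4@6, authorship ..1234
After op 5 (insert('u')): buffer="kzuuuuuuuu" (len 10), cursors c1@10 c2@10 c3@10 c4@10, authorship ..12341234
After op 6 (move_left): buffer="kzuuuuuuuu" (len 10), cursors c1@9 c2@9 c3@9 c4@9, authorship ..12341234
After op 7 (move_right): buffer="kzuuuuuuuu" (len 10), cursors c1@10 c2@10 c3@10 c4@10, authorship ..12341234
After op 8 (insert('j')): buffer="kzuuuuuuuujjjj" (len 14), cursors c1@14 c2@14 c3@14 c4@14, authorship ..123412341234

Answer: 14 14 14 14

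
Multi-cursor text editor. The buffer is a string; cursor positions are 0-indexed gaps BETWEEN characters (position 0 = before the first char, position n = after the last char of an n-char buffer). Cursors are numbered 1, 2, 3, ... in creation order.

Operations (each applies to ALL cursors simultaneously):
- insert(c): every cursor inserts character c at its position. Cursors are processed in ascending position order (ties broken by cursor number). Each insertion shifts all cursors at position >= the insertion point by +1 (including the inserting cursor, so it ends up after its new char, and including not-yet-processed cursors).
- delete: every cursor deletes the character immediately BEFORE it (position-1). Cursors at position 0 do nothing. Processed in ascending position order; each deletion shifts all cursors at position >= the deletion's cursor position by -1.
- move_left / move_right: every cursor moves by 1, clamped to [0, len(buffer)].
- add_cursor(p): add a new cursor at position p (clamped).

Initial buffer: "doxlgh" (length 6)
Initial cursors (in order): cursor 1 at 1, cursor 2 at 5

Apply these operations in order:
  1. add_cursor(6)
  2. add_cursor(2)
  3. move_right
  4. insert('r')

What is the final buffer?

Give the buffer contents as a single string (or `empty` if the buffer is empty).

After op 1 (add_cursor(6)): buffer="doxlgh" (len 6), cursors c1@1 c2@5 c3@6, authorship ......
After op 2 (add_cursor(2)): buffer="doxlgh" (len 6), cursors c1@1 c4@2 c2@5 c3@6, authorship ......
After op 3 (move_right): buffer="doxlgh" (len 6), cursors c1@2 c4@3 c2@6 c3@6, authorship ......
After op 4 (insert('r')): buffer="dorxrlghrr" (len 10), cursors c1@3 c4@5 c2@10 c3@10, authorship ..1.4...23

Answer: dorxrlghrr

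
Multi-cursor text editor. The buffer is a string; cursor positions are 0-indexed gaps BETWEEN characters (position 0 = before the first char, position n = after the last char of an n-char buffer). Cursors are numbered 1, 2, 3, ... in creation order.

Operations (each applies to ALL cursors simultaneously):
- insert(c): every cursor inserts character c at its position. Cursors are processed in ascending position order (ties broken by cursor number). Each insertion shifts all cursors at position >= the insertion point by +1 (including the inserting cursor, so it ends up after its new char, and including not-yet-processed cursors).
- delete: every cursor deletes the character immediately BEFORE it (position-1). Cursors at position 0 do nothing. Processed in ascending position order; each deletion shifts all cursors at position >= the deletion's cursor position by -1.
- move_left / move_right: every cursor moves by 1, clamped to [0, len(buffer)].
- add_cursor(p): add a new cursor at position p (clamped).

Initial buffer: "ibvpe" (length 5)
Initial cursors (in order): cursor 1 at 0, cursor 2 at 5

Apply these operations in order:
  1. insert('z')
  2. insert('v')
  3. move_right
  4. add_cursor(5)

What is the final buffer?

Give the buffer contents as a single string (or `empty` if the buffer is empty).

Answer: zvibvpezv

Derivation:
After op 1 (insert('z')): buffer="zibvpez" (len 7), cursors c1@1 c2@7, authorship 1.....2
After op 2 (insert('v')): buffer="zvibvpezv" (len 9), cursors c1@2 c2@9, authorship 11.....22
After op 3 (move_right): buffer="zvibvpezv" (len 9), cursors c1@3 c2@9, authorship 11.....22
After op 4 (add_cursor(5)): buffer="zvibvpezv" (len 9), cursors c1@3 c3@5 c2@9, authorship 11.....22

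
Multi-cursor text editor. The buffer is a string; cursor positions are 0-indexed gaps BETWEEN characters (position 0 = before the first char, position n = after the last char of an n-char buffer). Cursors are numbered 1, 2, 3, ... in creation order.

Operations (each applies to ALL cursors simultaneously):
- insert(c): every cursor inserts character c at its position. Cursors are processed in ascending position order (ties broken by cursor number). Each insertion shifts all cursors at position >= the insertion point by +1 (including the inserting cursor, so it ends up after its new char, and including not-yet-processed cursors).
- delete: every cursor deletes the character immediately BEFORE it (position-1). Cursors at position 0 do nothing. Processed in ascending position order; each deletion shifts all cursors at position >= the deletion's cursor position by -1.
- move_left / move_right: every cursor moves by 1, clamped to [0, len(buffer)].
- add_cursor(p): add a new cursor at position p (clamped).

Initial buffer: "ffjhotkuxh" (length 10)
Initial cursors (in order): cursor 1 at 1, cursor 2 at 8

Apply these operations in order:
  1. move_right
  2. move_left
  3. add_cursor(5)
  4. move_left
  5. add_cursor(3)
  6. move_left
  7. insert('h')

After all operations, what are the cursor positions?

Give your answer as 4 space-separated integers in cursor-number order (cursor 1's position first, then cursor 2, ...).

After op 1 (move_right): buffer="ffjhotkuxh" (len 10), cursors c1@2 c2@9, authorship ..........
After op 2 (move_left): buffer="ffjhotkuxh" (len 10), cursors c1@1 c2@8, authorship ..........
After op 3 (add_cursor(5)): buffer="ffjhotkuxh" (len 10), cursors c1@1 c3@5 c2@8, authorship ..........
After op 4 (move_left): buffer="ffjhotkuxh" (len 10), cursors c1@0 c3@4 c2@7, authorship ..........
After op 5 (add_cursor(3)): buffer="ffjhotkuxh" (len 10), cursors c1@0 c4@3 c3@4 c2@7, authorship ..........
After op 6 (move_left): buffer="ffjhotkuxh" (len 10), cursors c1@0 c4@2 c3@3 c2@6, authorship ..........
After op 7 (insert('h')): buffer="hffhjhhothkuxh" (len 14), cursors c1@1 c4@4 c3@6 c2@10, authorship 1..4.3...2....

Answer: 1 10 6 4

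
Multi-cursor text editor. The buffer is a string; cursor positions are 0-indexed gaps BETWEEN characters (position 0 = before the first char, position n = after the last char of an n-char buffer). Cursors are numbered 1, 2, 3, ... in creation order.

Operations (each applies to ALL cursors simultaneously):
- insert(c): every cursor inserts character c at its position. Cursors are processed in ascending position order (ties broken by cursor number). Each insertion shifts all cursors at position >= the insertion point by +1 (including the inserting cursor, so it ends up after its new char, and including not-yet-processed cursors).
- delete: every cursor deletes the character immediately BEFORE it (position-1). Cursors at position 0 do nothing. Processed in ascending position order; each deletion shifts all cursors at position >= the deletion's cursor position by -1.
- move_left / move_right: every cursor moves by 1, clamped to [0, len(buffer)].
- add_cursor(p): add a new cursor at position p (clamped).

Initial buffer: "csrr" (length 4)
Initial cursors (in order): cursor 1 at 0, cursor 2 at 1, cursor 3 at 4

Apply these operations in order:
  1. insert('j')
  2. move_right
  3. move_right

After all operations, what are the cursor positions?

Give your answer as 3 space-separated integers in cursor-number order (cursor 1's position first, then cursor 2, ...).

After op 1 (insert('j')): buffer="jcjsrrj" (len 7), cursors c1@1 c2@3 c3@7, authorship 1.2...3
After op 2 (move_right): buffer="jcjsrrj" (len 7), cursors c1@2 c2@4 c3@7, authorship 1.2...3
After op 3 (move_right): buffer="jcjsrrj" (len 7), cursors c1@3 c2@5 c3@7, authorship 1.2...3

Answer: 3 5 7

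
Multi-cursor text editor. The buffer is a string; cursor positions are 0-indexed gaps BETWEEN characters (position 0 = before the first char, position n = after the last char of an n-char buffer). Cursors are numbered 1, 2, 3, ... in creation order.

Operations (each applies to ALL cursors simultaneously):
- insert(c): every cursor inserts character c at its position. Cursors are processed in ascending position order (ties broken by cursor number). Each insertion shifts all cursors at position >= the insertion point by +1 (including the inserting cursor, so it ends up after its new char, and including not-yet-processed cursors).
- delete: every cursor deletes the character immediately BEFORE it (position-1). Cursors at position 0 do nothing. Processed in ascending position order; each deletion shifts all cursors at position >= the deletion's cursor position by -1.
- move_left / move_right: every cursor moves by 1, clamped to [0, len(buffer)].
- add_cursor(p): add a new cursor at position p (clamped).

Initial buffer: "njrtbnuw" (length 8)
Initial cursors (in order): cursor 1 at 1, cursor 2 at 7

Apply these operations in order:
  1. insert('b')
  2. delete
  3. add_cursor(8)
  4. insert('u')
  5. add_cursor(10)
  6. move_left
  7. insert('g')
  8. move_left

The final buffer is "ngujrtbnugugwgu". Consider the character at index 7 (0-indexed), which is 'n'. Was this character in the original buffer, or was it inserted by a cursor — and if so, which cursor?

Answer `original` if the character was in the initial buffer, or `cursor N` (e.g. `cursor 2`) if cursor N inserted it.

Answer: original

Derivation:
After op 1 (insert('b')): buffer="nbjrtbnubw" (len 10), cursors c1@2 c2@9, authorship .1......2.
After op 2 (delete): buffer="njrtbnuw" (len 8), cursors c1@1 c2@7, authorship ........
After op 3 (add_cursor(8)): buffer="njrtbnuw" (len 8), cursors c1@1 c2@7 c3@8, authorship ........
After op 4 (insert('u')): buffer="nujrtbnuuwu" (len 11), cursors c1@2 c2@9 c3@11, authorship .1......2.3
After op 5 (add_cursor(10)): buffer="nujrtbnuuwu" (len 11), cursors c1@2 c2@9 c4@10 c3@11, authorship .1......2.3
After op 6 (move_left): buffer="nujrtbnuuwu" (len 11), cursors c1@1 c2@8 c4@9 c3@10, authorship .1......2.3
After op 7 (insert('g')): buffer="ngujrtbnugugwgu" (len 15), cursors c1@2 c2@10 c4@12 c3@14, authorship .11......224.33
After op 8 (move_left): buffer="ngujrtbnugugwgu" (len 15), cursors c1@1 c2@9 c4@11 c3@13, authorship .11......224.33
Authorship (.=original, N=cursor N): . 1 1 . . . . . . 2 2 4 . 3 3
Index 7: author = original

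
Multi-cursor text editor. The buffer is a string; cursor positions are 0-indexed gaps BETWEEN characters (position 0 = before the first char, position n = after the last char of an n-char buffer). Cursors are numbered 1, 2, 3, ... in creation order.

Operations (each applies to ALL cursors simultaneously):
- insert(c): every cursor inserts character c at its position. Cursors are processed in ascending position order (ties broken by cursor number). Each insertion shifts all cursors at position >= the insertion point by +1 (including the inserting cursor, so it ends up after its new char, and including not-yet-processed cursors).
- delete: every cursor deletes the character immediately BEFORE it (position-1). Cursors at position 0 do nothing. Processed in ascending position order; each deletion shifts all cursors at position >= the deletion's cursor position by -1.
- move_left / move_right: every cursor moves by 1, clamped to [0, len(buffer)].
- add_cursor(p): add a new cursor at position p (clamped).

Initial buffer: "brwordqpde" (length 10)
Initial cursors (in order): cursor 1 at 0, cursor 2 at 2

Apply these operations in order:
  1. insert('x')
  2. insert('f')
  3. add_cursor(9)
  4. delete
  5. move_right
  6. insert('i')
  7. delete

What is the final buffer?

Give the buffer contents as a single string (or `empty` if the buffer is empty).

Answer: xbrxwodqpde

Derivation:
After op 1 (insert('x')): buffer="xbrxwordqpde" (len 12), cursors c1@1 c2@4, authorship 1..2........
After op 2 (insert('f')): buffer="xfbrxfwordqpde" (len 14), cursors c1@2 c2@6, authorship 11..22........
After op 3 (add_cursor(9)): buffer="xfbrxfwordqpde" (len 14), cursors c1@2 c2@6 c3@9, authorship 11..22........
After op 4 (delete): buffer="xbrxwodqpde" (len 11), cursors c1@1 c2@4 c3@6, authorship 1..2.......
After op 5 (move_right): buffer="xbrxwodqpde" (len 11), cursors c1@2 c2@5 c3@7, authorship 1..2.......
After op 6 (insert('i')): buffer="xbirxwiodiqpde" (len 14), cursors c1@3 c2@7 c3@10, authorship 1.1.2.2..3....
After op 7 (delete): buffer="xbrxwodqpde" (len 11), cursors c1@2 c2@5 c3@7, authorship 1..2.......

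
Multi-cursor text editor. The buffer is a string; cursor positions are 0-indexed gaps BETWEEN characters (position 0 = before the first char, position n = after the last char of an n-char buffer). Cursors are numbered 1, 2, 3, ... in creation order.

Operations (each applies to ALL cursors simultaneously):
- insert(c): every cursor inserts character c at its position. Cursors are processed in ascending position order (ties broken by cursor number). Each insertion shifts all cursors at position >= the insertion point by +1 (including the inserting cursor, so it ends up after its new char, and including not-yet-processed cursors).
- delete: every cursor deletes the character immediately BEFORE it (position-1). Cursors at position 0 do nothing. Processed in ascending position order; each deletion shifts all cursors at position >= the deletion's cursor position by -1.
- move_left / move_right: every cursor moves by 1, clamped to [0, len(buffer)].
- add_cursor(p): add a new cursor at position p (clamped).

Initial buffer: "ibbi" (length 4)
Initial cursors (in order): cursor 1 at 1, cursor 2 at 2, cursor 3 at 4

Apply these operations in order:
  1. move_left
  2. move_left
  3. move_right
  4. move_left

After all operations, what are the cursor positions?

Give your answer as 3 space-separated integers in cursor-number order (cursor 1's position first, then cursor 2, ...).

After op 1 (move_left): buffer="ibbi" (len 4), cursors c1@0 c2@1 c3@3, authorship ....
After op 2 (move_left): buffer="ibbi" (len 4), cursors c1@0 c2@0 c3@2, authorship ....
After op 3 (move_right): buffer="ibbi" (len 4), cursors c1@1 c2@1 c3@3, authorship ....
After op 4 (move_left): buffer="ibbi" (len 4), cursors c1@0 c2@0 c3@2, authorship ....

Answer: 0 0 2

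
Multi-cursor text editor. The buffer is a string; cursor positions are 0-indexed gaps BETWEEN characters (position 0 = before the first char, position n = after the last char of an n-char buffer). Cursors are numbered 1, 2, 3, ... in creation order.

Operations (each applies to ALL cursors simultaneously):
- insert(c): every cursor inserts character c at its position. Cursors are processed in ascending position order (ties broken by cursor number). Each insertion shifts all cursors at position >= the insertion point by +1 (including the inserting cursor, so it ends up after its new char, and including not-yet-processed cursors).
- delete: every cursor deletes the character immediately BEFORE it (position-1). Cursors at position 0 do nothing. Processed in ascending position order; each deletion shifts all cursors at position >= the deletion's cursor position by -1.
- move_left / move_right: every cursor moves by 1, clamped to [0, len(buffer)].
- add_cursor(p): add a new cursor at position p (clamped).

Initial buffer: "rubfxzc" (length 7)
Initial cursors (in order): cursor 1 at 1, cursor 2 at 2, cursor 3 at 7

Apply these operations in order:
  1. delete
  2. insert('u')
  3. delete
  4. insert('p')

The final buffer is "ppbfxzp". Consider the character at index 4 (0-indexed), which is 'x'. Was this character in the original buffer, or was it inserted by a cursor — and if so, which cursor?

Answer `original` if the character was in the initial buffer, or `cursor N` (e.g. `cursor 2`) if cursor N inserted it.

Answer: original

Derivation:
After op 1 (delete): buffer="bfxz" (len 4), cursors c1@0 c2@0 c3@4, authorship ....
After op 2 (insert('u')): buffer="uubfxzu" (len 7), cursors c1@2 c2@2 c3@7, authorship 12....3
After op 3 (delete): buffer="bfxz" (len 4), cursors c1@0 c2@0 c3@4, authorship ....
After op 4 (insert('p')): buffer="ppbfxzp" (len 7), cursors c1@2 c2@2 c3@7, authorship 12....3
Authorship (.=original, N=cursor N): 1 2 . . . . 3
Index 4: author = original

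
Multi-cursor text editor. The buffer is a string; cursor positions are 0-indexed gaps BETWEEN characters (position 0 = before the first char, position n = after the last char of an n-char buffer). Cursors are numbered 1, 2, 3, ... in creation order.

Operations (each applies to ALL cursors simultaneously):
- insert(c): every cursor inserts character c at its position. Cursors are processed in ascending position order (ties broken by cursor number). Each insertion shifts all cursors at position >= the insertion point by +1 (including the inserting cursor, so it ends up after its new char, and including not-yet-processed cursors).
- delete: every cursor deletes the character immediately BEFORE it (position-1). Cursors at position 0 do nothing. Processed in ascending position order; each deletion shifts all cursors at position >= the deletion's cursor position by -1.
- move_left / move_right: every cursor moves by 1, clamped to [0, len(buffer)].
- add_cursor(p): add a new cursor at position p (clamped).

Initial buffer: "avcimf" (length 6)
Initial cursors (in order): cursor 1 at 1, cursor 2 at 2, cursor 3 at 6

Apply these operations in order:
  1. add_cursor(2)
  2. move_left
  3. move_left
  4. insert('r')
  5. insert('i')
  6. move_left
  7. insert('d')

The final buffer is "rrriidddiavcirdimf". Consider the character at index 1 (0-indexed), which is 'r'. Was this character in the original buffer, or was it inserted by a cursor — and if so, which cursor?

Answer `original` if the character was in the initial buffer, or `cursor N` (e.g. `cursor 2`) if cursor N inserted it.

Answer: cursor 2

Derivation:
After op 1 (add_cursor(2)): buffer="avcimf" (len 6), cursors c1@1 c2@2 c4@2 c3@6, authorship ......
After op 2 (move_left): buffer="avcimf" (len 6), cursors c1@0 c2@1 c4@1 c3@5, authorship ......
After op 3 (move_left): buffer="avcimf" (len 6), cursors c1@0 c2@0 c4@0 c3@4, authorship ......
After op 4 (insert('r')): buffer="rrravcirmf" (len 10), cursors c1@3 c2@3 c4@3 c3@8, authorship 124....3..
After op 5 (insert('i')): buffer="rrriiiavcirimf" (len 14), cursors c1@6 c2@6 c4@6 c3@12, authorship 124124....33..
After op 6 (move_left): buffer="rrriiiavcirimf" (len 14), cursors c1@5 c2@5 c4@5 c3@11, authorship 124124....33..
After op 7 (insert('d')): buffer="rrriidddiavcirdimf" (len 18), cursors c1@8 c2@8 c4@8 c3@15, authorship 124121244....333..
Authorship (.=original, N=cursor N): 1 2 4 1 2 1 2 4 4 . . . . 3 3 3 . .
Index 1: author = 2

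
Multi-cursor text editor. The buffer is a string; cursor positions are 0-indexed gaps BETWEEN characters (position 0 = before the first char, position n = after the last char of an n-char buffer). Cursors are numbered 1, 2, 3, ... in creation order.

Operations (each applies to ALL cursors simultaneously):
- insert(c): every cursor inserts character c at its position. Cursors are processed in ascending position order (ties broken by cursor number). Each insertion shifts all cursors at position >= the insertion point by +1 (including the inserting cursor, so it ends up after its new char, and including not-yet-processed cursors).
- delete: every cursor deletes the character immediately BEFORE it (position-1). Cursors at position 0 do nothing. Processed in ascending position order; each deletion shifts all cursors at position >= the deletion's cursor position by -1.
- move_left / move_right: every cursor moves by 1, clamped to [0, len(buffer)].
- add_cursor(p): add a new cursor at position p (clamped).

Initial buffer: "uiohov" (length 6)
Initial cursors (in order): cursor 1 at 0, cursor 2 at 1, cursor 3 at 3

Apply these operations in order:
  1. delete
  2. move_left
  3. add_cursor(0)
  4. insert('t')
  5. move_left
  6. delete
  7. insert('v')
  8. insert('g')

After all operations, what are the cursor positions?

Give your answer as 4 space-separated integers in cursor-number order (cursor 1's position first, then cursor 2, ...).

After op 1 (delete): buffer="ihov" (len 4), cursors c1@0 c2@0 c3@1, authorship ....
After op 2 (move_left): buffer="ihov" (len 4), cursors c1@0 c2@0 c3@0, authorship ....
After op 3 (add_cursor(0)): buffer="ihov" (len 4), cursors c1@0 c2@0 c3@0 c4@0, authorship ....
After op 4 (insert('t')): buffer="ttttihov" (len 8), cursors c1@4 c2@4 c3@4 c4@4, authorship 1234....
After op 5 (move_left): buffer="ttttihov" (len 8), cursors c1@3 c2@3 c3@3 c4@3, authorship 1234....
After op 6 (delete): buffer="tihov" (len 5), cursors c1@0 c2@0 c3@0 c4@0, authorship 4....
After op 7 (insert('v')): buffer="vvvvtihov" (len 9), cursors c1@4 c2@4 c3@4 c4@4, authorship 12344....
After op 8 (insert('g')): buffer="vvvvggggtihov" (len 13), cursors c1@8 c2@8 c3@8 c4@8, authorship 123412344....

Answer: 8 8 8 8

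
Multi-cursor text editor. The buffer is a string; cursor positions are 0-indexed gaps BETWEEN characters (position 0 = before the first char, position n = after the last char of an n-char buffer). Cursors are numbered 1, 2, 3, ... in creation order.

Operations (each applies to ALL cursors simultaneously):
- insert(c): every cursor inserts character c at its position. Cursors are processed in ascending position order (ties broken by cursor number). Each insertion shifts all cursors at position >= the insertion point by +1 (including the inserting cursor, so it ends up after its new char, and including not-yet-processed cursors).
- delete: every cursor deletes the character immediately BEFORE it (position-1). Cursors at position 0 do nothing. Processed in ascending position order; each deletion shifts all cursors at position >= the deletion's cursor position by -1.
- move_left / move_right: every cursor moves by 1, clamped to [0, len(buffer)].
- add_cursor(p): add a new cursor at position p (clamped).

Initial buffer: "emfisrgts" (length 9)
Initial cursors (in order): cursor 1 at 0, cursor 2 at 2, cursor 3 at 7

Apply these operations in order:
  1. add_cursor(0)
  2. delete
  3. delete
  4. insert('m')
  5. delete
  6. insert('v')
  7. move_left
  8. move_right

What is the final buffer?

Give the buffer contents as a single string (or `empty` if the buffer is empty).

Answer: vvvfisvts

Derivation:
After op 1 (add_cursor(0)): buffer="emfisrgts" (len 9), cursors c1@0 c4@0 c2@2 c3@7, authorship .........
After op 2 (delete): buffer="efisrts" (len 7), cursors c1@0 c4@0 c2@1 c3@5, authorship .......
After op 3 (delete): buffer="fists" (len 5), cursors c1@0 c2@0 c4@0 c3@3, authorship .....
After op 4 (insert('m')): buffer="mmmfismts" (len 9), cursors c1@3 c2@3 c4@3 c3@7, authorship 124...3..
After op 5 (delete): buffer="fists" (len 5), cursors c1@0 c2@0 c4@0 c3@3, authorship .....
After op 6 (insert('v')): buffer="vvvfisvts" (len 9), cursors c1@3 c2@3 c4@3 c3@7, authorship 124...3..
After op 7 (move_left): buffer="vvvfisvts" (len 9), cursors c1@2 c2@2 c4@2 c3@6, authorship 124...3..
After op 8 (move_right): buffer="vvvfisvts" (len 9), cursors c1@3 c2@3 c4@3 c3@7, authorship 124...3..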